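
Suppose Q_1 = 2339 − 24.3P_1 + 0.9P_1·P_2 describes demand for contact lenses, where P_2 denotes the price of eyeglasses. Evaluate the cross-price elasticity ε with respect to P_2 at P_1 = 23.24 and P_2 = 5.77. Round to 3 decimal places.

At P_1 = 23.24 and P_2 = 5.77: Q_1 = 1894.953.
∂Q_1/∂P_2 = 0.9P_1 = 0.9(23.24) = 20.9160.
ε = (∂Q_1/∂P_2)(P_2/Q_1) = 20.9160 × (5.77/1894.953) ≈ 0.064.
ε > 0: substitutes.

0.064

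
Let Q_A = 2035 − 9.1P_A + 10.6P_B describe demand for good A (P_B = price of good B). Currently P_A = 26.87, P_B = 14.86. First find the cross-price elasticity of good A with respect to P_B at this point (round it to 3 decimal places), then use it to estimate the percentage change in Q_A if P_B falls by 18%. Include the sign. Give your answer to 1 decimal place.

At P_A = 26.87, P_B = 14.86: Q_A = 1947.999.
∂Q_A/∂P_B = 10.6.
ε = (∂Q_A/∂P_B)(P_B/Q_A) = 10.6000 × 14.86/1947.999 ≈ 0.081.
%ΔQ_A ≈ ε × %ΔP_B = 0.081 × (-18%) = -1.5%.

-1.5%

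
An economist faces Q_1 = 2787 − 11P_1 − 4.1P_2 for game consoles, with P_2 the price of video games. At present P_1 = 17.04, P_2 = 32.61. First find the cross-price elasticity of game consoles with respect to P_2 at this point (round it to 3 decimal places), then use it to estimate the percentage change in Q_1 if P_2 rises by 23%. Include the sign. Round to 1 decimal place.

At P_1 = 17.04, P_2 = 32.61: Q_1 = 2465.859.
∂Q_1/∂P_2 = -4.1.
ε = (∂Q_1/∂P_2)(P_2/Q_1) = -4.1000 × 32.61/2465.859 ≈ -0.054.
%ΔQ_1 ≈ ε × %ΔP_2 = -0.054 × (23%) = -1.2%.

-1.2%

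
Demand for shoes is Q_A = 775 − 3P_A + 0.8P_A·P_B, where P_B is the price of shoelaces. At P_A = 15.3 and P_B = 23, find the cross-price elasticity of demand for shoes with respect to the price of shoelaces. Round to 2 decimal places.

At P_A = 15.3 and P_B = 23: Q_A = 1010.62.
∂Q_A/∂P_B = 0.8P_A = 0.8(15.3) = 12.2400.
ε = (∂Q_A/∂P_B)(P_B/Q_A) = 12.2400 × (23/1010.62) ≈ 0.28.
ε > 0: substitutes.

0.28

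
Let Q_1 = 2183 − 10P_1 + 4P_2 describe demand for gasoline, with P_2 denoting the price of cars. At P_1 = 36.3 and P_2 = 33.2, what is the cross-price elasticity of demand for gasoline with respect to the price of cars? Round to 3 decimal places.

0.068

At P_1 = 36.3 and P_2 = 33.2: Q_1 = 1952.8.
∂Q_1/∂P_2 = 4.
ε = (∂Q_1/∂P_2)(P_2/Q_1) = 4 × (33.2/1952.8) ≈ 0.068.
Since ε > 0, gasoline and cars are substitutes.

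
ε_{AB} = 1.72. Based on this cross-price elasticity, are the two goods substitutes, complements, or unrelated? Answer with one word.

ε = 1.72 > 0, so a higher price of good B raises demand for good A: substitutes.

substitutes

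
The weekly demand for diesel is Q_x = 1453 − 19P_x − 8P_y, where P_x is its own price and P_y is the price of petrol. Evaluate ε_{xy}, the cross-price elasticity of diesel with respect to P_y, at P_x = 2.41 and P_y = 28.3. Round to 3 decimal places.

-0.192

At P_x = 2.41 and P_y = 28.3: Q_x = 1180.81.
∂Q_x/∂P_y = -8.
ε = (∂Q_x/∂P_y)(P_y/Q_x) = -8 × (28.3/1180.81) ≈ -0.192.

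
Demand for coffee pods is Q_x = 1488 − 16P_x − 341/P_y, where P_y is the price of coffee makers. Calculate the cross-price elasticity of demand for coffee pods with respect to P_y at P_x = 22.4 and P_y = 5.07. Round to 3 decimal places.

0.063

At P_x = 22.4 and P_y = 5.07: Q_x = 1062.342.
∂Q_x/∂P_y = 341/P_y² = 13.2660.
ε = (∂Q_x/∂P_y)(P_y/Q_x) = 13.2660 × (5.07/1062.342) ≈ 0.063.
ε > 0: substitutes.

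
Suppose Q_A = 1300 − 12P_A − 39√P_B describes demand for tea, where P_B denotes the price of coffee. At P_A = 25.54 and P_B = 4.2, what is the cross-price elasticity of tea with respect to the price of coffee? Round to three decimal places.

At P_A = 25.54 and P_B = 4.2: Q_A = 913.594.
∂Q_A/∂P_B = -39/(2√P_B) = -39/(2√4.2) = -9.5150.
ε = (∂Q_A/∂P_B)(P_B/Q_A) = -9.5150 × (4.2/913.594) ≈ -0.044.
ε < 0: complements.

-0.044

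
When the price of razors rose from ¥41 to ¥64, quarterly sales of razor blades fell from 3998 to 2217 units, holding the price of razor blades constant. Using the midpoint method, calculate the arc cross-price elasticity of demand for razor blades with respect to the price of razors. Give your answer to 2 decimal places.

-1.31

ΔQ_A = 2217 − 3998 = -1781; ΔP_B = 64 − 41 = 23.
Midpoints: Q̄_A = 3107.5, P̄_B = 52.50.
ε = (ΔQ_A/Q̄_A)/(ΔP_B/P̄_B) = (-1781/3107.5)/(23/52.50) ≈ -1.31.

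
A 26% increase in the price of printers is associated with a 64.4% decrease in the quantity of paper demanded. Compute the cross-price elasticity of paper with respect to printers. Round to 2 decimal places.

-2.48

ε = (%ΔQ of paper) / (%ΔP of printers) = (-64.4%) / (26%) ≈ -2.48.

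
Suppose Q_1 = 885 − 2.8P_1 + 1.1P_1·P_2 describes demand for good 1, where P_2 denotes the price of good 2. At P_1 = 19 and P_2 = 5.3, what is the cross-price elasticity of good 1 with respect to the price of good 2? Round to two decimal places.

0.12

At P_1 = 19 and P_2 = 5.3: Q_1 = 942.57.
∂Q_1/∂P_2 = 1.1P_1 = 1.1(19) = 20.9000.
ε = (∂Q_1/∂P_2)(P_2/Q_1) = 20.9000 × (5.3/942.57) ≈ 0.12.
ε > 0: substitutes.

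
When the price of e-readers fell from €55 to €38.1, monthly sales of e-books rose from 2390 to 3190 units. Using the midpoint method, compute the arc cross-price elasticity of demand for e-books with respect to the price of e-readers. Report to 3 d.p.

ΔQ_A = 3190 − 2390 = 800; ΔP_B = 38.1 − 55 = -16.9.
Midpoints: Q̄_A = 2790.0, P̄_B = 46.55.
ε = (ΔQ_A/Q̄_A)/(ΔP_B/P̄_B) = (800/2790.0)/(-16.9/46.55) ≈ -0.790.

-0.790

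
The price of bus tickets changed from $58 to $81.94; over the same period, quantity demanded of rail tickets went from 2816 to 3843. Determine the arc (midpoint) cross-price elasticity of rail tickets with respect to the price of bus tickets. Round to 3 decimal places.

ΔQ_A = 3843 − 2816 = 1027; ΔP_B = 81.94 − 58 = 23.94.
Midpoints: Q̄_A = 3329.5, P̄_B = 69.97.
ε = (ΔQ_A/Q̄_A)/(ΔP_B/P̄_B) = (1027/3329.5)/(23.94/69.97) ≈ 0.902.
ε > 0: rail tickets and bus tickets are substitutes.

0.902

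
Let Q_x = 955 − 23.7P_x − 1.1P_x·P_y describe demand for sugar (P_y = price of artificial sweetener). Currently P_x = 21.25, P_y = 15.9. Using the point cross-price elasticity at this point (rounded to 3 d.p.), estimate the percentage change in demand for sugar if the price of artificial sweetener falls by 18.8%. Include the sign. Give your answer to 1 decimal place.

At P_x = 21.25, P_y = 15.9: Q_x = 79.712.
∂Q_x/∂P_y = -1.1P_x = -23.3750.
ε = (∂Q_x/∂P_y)(P_y/Q_x) = -23.3750 × 15.9/79.712 ≈ -4.663.
%ΔQ_x ≈ ε × %ΔP_y = -4.663 × (-18.8%) = 87.7%.

87.7%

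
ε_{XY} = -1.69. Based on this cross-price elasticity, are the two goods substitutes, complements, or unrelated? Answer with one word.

complements

ε = -1.69 < 0, so a higher price of good Y lowers demand for good X: complements.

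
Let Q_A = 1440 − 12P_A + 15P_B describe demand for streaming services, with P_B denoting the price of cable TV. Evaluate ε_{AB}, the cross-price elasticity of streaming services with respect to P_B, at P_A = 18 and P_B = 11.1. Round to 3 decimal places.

0.120

At P_A = 18 and P_B = 11.1: Q_A = 1390.5.
∂Q_A/∂P_B = 15.
ε = (∂Q_A/∂P_B)(P_B/Q_A) = 15 × (11.1/1390.5) ≈ 0.120.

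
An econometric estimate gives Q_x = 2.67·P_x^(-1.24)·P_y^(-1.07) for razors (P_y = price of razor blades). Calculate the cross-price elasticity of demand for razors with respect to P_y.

-1.07

In a log-linear (constant-elasticity) demand function, the coefficient on the exponent of P_y is the cross-price elasticity.
ε = -1.07. Negative, so razors and razor blades are complements.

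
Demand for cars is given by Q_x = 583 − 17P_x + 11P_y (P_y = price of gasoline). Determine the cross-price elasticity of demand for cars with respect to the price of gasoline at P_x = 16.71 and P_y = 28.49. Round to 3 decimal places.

0.512

At P_x = 16.71 and P_y = 28.49: Q_x = 612.32.
∂Q_x/∂P_y = 11.
ε = (∂Q_x/∂P_y)(P_y/Q_x) = 11 × (28.49/612.32) ≈ 0.512.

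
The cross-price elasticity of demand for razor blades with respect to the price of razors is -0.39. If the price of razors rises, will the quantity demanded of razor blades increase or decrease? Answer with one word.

ε < 0 and the price of razors rises, so the quantity of razor blades moves in the opposite direction: it decreases.

decrease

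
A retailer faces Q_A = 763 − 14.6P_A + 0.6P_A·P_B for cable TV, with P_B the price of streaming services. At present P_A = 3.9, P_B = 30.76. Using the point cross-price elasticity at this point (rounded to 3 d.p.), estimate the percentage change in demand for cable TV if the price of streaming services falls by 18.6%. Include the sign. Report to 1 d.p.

At P_A = 3.9, P_B = 30.76: Q_A = 778.038.
∂Q_A/∂P_B = 0.6P_A = 2.3400.
ε = (∂Q_A/∂P_B)(P_B/Q_A) = 2.3400 × 30.76/778.038 ≈ 0.093.
%ΔQ_A ≈ ε × %ΔP_B = 0.093 × (-18.6%) = -1.7%.

-1.7%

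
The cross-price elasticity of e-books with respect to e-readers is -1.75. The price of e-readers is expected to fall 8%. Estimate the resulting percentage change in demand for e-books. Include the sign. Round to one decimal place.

%ΔQ ≈ ε × %ΔP of e-readers = -1.75 × (-8%) = 14.0%.

14.0%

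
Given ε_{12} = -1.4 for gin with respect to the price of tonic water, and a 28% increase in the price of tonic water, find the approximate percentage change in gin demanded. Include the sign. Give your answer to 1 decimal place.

%ΔQ ≈ ε × %ΔP of tonic water = -1.4 × (28%) = -39.2%.

-39.2%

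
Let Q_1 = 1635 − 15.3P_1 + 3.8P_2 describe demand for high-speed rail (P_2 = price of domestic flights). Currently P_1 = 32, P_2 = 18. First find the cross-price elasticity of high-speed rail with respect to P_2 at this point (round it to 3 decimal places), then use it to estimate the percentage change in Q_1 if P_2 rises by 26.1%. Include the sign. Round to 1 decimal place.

At P_1 = 32, P_2 = 18: Q_1 = 1213.8.
∂Q_1/∂P_2 = 3.8.
ε = (∂Q_1/∂P_2)(P_2/Q_1) = 3.8000 × 18/1213.8 ≈ 0.056.
%ΔQ_1 ≈ ε × %ΔP_2 = 0.056 × (26.1%) = 1.5%.

1.5%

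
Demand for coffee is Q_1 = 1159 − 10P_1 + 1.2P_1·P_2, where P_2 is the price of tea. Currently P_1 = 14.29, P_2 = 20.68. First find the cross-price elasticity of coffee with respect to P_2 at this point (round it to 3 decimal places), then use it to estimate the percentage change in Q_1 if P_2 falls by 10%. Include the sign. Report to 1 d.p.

At P_1 = 14.29, P_2 = 20.68: Q_1 = 1370.721.
∂Q_1/∂P_2 = 1.2P_1 = 17.1480.
ε = (∂Q_1/∂P_2)(P_2/Q_1) = 17.1480 × 20.68/1370.721 ≈ 0.259.
%ΔQ_1 ≈ ε × %ΔP_2 = 0.259 × (-10%) = -2.6%.

-2.6%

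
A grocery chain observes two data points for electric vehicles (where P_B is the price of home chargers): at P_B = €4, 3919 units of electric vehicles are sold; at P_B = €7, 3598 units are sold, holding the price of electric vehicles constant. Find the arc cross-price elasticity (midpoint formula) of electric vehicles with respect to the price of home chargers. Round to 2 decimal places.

-0.16

ΔQ_A = 3598 − 3919 = -321; ΔP_B = 7 − 4 = 3.
Midpoints: Q̄_A = 3758.5, P̄_B = 5.50.
ε = (ΔQ_A/Q̄_A)/(ΔP_B/P̄_B) = (-321/3758.5)/(3/5.50) ≈ -0.16.
ε < 0: electric vehicles and home chargers are complements.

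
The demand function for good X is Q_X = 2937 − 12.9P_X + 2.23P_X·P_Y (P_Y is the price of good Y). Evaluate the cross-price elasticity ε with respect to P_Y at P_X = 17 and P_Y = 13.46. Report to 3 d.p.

0.158

At P_X = 17 and P_Y = 13.46: Q_X = 3227.969.
∂Q_X/∂P_Y = 2.23P_X = 2.23(17) = 37.9100.
ε = (∂Q_X/∂P_Y)(P_Y/Q_X) = 37.9100 × (13.46/3227.969) ≈ 0.158.
ε > 0: substitutes.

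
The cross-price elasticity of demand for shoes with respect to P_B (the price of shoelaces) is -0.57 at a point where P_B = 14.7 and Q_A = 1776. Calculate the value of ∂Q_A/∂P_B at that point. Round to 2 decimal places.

-68.87

ε = (∂Q_A/∂P_B)·(P_B/Q_A) ⇒ ∂Q_A/∂P_B = ε·Q_A/P_B = -0.57 × 1776/14.7 ≈ -68.87.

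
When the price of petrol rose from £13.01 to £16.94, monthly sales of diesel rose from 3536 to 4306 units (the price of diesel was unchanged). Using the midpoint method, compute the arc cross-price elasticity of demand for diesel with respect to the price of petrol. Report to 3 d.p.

ΔQ_A = 4306 − 3536 = 770; ΔP_B = 16.94 − 13.01 = 3.93.
Midpoints: Q̄_A = 3921.0, P̄_B = 14.98.
ε = (ΔQ_A/Q̄_A)/(ΔP_B/P̄_B) = (770/3921.0)/(3.93/14.98) ≈ 0.748.
ε > 0: diesel and petrol are substitutes.

0.748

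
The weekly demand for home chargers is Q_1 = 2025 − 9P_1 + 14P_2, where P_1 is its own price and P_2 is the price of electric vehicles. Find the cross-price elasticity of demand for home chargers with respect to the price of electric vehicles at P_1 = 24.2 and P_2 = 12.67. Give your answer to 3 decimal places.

At P_1 = 24.2 and P_2 = 12.67: Q_1 = 1984.58.
∂Q_1/∂P_2 = 14.
ε = (∂Q_1/∂P_2)(P_2/Q_1) = 14 × (12.67/1984.58) ≈ 0.089.
Since ε > 0, home chargers and electric vehicles are substitutes.

0.089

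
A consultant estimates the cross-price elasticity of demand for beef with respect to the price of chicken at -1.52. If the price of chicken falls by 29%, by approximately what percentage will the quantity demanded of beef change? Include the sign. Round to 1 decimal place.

44.1%

%ΔQ ≈ ε × %ΔP of chicken = -1.52 × (-29%) = 44.1%.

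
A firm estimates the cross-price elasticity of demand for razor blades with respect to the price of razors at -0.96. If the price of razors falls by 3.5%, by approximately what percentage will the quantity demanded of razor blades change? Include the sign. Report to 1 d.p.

3.4%

%ΔQ ≈ ε × %ΔP of razors = -0.96 × (-3.5%) = 3.4%.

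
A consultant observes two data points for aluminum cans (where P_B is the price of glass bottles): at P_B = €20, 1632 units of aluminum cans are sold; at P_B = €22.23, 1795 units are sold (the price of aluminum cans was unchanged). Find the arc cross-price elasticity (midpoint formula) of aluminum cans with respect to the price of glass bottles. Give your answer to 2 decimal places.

0.90

ΔQ_A = 1795 − 1632 = 163; ΔP_B = 22.23 − 20 = 2.23.
Midpoints: Q̄_A = 1713.5, P̄_B = 21.12.
ε = (ΔQ_A/Q̄_A)/(ΔP_B/P̄_B) = (163/1713.5)/(2.23/21.12) ≈ 0.90.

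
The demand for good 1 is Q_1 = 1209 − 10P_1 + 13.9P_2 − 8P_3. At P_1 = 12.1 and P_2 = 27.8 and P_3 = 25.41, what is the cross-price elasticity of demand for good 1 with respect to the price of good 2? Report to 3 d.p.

At P_1 = 12.1 and P_2 = 27.8 and P_3 = 25.41: Q_1 = 1271.14.
∂Q_1/∂P_2 = 13.9.
ε = (∂Q_1/∂P_2)(P_2/Q_1) = 13.9 × (27.8/1271.14) ≈ 0.304.

0.304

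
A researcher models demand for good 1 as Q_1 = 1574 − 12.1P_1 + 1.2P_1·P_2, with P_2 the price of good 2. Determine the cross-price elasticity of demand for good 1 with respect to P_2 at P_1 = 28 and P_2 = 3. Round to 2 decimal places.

At P_1 = 28 and P_2 = 3: Q_1 = 1336.
∂Q_1/∂P_2 = 1.2P_1 = 1.2(28) = 33.6000.
ε = (∂Q_1/∂P_2)(P_2/Q_1) = 33.6000 × (3/1336) ≈ 0.08.

0.08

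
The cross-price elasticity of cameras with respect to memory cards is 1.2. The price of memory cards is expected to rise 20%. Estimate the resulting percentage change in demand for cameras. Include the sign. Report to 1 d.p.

24.0%

%ΔQ ≈ ε × %ΔP of memory cards = 1.2 × (20%) = 24.0%.
Demand for cameras rises by about 24.0%.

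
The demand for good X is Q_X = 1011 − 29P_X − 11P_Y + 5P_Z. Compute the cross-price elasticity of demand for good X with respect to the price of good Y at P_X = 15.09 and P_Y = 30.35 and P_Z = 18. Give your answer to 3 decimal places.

At P_X = 15.09 and P_Y = 30.35 and P_Z = 18: Q_X = 329.54.
∂Q_X/∂P_Y = -11.
ε = (∂Q_X/∂P_Y)(P_Y/Q_X) = -11 × (30.35/329.54) ≈ -1.013.

-1.013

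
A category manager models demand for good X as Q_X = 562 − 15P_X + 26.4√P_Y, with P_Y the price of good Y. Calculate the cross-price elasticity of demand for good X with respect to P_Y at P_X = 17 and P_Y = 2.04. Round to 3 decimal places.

At P_X = 17 and P_Y = 2.04: Q_X = 344.707.
∂Q_X/∂P_Y = 26.4/(2√P_Y) = 26.4/(2√2.04) = 9.2418.
ε = (∂Q_X/∂P_Y)(P_Y/Q_X) = 9.2418 × (2.04/344.707) ≈ 0.055.

0.055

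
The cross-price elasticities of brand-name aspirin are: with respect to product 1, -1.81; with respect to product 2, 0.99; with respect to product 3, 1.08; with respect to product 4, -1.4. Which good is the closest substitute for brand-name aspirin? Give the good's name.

Substitutes have ε > 0. Among the positive values, 1.08 (product 3) is largest.

product 3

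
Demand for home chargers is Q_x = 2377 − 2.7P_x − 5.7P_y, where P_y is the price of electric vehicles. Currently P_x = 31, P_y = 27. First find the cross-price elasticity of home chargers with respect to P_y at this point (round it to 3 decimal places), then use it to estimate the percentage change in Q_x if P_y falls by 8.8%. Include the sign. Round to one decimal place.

0.6%

At P_x = 31, P_y = 27: Q_x = 2139.4.
∂Q_x/∂P_y = -5.7.
ε = (∂Q_x/∂P_y)(P_y/Q_x) = -5.7000 × 27/2139.4 ≈ -0.072.
%ΔQ_x ≈ ε × %ΔP_y = -0.072 × (-8.8%) = 0.6%.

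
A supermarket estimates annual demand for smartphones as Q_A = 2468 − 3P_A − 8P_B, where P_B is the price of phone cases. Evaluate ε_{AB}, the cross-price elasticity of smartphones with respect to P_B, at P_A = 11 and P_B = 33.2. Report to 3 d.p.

At P_A = 11 and P_B = 33.2: Q_A = 2169.4.
∂Q_A/∂P_B = -8.
ε = (∂Q_A/∂P_B)(P_B/Q_A) = -8 × (33.2/2169.4) ≈ -0.122.

-0.122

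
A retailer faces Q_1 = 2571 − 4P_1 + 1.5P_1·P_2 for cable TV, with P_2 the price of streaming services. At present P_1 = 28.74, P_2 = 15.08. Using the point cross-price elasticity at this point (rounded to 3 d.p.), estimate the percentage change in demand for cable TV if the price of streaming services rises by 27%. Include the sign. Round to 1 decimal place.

At P_1 = 28.74, P_2 = 15.08: Q_1 = 3106.139.
∂Q_1/∂P_2 = 1.5P_1 = 43.1100.
ε = (∂Q_1/∂P_2)(P_2/Q_1) = 43.1100 × 15.08/3106.139 ≈ 0.209.
%ΔQ_1 ≈ ε × %ΔP_2 = 0.209 × (27%) = 5.6%.

5.6%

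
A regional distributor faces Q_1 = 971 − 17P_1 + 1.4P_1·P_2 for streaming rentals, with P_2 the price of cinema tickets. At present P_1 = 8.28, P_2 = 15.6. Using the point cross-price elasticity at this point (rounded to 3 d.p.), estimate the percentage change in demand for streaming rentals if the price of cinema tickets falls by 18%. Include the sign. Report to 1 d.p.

At P_1 = 8.28, P_2 = 15.6: Q_1 = 1011.075.
∂Q_1/∂P_2 = 1.4P_1 = 11.5920.
ε = (∂Q_1/∂P_2)(P_2/Q_1) = 11.5920 × 15.6/1011.075 ≈ 0.179.
%ΔQ_1 ≈ ε × %ΔP_2 = 0.179 × (-18%) = -3.2%.

-3.2%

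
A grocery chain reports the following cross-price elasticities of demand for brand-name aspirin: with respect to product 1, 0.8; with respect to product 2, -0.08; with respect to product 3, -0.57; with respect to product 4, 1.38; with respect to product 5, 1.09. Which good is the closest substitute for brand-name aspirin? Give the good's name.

Substitutes have ε > 0. Among the positive values, 1.38 (product 4) is largest.

product 4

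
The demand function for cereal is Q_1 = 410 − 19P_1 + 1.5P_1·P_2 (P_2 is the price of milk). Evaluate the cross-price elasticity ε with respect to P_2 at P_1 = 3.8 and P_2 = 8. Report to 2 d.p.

At P_1 = 3.8 and P_2 = 8: Q_1 = 383.4.
∂Q_1/∂P_2 = 1.5P_1 = 1.5(3.8) = 5.7000.
ε = (∂Q_1/∂P_2)(P_2/Q_1) = 5.7000 × (8/383.4) ≈ 0.12.
ε > 0: substitutes.

0.12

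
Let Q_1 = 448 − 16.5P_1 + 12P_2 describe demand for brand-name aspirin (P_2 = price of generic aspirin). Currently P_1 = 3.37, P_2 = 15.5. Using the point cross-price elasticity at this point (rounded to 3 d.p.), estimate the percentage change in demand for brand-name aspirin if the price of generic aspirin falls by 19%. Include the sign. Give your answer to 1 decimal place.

-6.1%

At P_1 = 3.37, P_2 = 15.5: Q_1 = 578.395.
∂Q_1/∂P_2 = 12.
ε = (∂Q_1/∂P_2)(P_2/Q_1) = 12.0000 × 15.5/578.395 ≈ 0.322.
%ΔQ_1 ≈ ε × %ΔP_2 = 0.322 × (-19%) = -6.1%.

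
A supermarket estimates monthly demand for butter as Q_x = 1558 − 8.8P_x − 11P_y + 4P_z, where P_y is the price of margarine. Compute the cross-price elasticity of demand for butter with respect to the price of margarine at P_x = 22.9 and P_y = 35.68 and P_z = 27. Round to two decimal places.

At P_x = 22.9 and P_y = 35.68 and P_z = 27: Q_x = 1072.
∂Q_x/∂P_y = -11.
ε = (∂Q_x/∂P_y)(P_y/Q_x) = -11 × (35.68/1072) ≈ -0.37.

-0.37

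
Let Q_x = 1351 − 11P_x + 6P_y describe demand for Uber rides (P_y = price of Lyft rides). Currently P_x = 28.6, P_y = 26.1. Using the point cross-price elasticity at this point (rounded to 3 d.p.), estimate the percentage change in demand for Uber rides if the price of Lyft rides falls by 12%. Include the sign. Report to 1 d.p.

-1.6%

At P_x = 28.6, P_y = 26.1: Q_x = 1193.
∂Q_x/∂P_y = 6.
ε = (∂Q_x/∂P_y)(P_y/Q_x) = 6.0000 × 26.1/1193 ≈ 0.131.
%ΔQ_x ≈ ε × %ΔP_y = 0.131 × (-12%) = -1.6%.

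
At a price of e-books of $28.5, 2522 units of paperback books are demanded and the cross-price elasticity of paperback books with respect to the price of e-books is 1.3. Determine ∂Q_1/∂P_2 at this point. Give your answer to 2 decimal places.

ε = (∂Q_1/∂P_2)·(P_2/Q_1) ⇒ ∂Q_1/∂P_2 = ε·Q_1/P_2 = 1.3 × 2522/28.5 ≈ 115.04.

115.04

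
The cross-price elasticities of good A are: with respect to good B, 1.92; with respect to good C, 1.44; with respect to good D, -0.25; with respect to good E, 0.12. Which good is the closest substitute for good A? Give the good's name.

Substitutes have ε > 0. Among the positive values, 1.92 (good B) is largest.

good B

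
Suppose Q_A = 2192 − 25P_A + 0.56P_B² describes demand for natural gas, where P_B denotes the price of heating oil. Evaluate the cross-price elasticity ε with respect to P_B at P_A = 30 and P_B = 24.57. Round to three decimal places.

0.380

At P_A = 30 and P_B = 24.57: Q_A = 1780.064.
∂Q_A/∂P_B = 1.12P_B = 1.12(24.57) = 27.5184.
ε = (∂Q_A/∂P_B)(P_B/Q_A) = 27.5184 × (24.57/1780.064) ≈ 0.380.
ε > 0: substitutes.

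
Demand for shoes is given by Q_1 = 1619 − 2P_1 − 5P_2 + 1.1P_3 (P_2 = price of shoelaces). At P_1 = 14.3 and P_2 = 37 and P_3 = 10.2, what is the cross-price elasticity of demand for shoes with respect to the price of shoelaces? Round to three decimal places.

At P_1 = 14.3 and P_2 = 37 and P_3 = 10.2: Q_1 = 1416.62.
∂Q_1/∂P_2 = -5.
ε = (∂Q_1/∂P_2)(P_2/Q_1) = -5 × (37/1416.62) ≈ -0.131.
Since ε < 0, shoes and shoelaces are complements.

-0.131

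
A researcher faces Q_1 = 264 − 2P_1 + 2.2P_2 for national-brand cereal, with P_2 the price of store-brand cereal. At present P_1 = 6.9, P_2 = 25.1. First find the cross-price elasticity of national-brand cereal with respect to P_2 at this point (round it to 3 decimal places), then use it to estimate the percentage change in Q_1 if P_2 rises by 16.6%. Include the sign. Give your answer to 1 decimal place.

At P_1 = 6.9, P_2 = 25.1: Q_1 = 305.42.
∂Q_1/∂P_2 = 2.2.
ε = (∂Q_1/∂P_2)(P_2/Q_1) = 2.2000 × 25.1/305.42 ≈ 0.181.
%ΔQ_1 ≈ ε × %ΔP_2 = 0.181 × (16.6%) = 3.0%.

3.0%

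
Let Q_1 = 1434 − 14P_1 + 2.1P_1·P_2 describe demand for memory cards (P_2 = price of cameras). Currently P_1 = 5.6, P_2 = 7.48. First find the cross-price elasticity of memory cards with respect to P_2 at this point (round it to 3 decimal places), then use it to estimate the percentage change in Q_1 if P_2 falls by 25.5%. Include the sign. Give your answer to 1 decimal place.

At P_1 = 5.6, P_2 = 7.48: Q_1 = 1443.565.
∂Q_1/∂P_2 = 2.1P_1 = 11.7600.
ε = (∂Q_1/∂P_2)(P_2/Q_1) = 11.7600 × 7.48/1443.565 ≈ 0.061.
%ΔQ_1 ≈ ε × %ΔP_2 = 0.061 × (-25.5%) = -1.6%.

-1.6%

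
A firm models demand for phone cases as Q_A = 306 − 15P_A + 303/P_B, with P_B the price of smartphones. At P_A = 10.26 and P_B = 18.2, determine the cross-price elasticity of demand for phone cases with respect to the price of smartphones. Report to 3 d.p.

-0.099

At P_A = 10.26 and P_B = 18.2: Q_A = 168.748.
∂Q_A/∂P_B = −303/P_B² = -0.9147.
ε = (∂Q_A/∂P_B)(P_B/Q_A) = -0.9147 × (18.2/168.748) ≈ -0.099.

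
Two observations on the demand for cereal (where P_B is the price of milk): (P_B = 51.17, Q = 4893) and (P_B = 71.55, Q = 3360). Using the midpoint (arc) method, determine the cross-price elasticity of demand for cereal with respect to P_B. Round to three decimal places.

-1.119

ΔQ_A = 3360 − 4893 = -1533; ΔP_B = 71.55 − 51.17 = 20.38.
Midpoints: Q̄_A = 4126.5, P̄_B = 61.36.
ε = (ΔQ_A/Q̄_A)/(ΔP_B/P̄_B) = (-1533/4126.5)/(20.38/61.36) ≈ -1.119.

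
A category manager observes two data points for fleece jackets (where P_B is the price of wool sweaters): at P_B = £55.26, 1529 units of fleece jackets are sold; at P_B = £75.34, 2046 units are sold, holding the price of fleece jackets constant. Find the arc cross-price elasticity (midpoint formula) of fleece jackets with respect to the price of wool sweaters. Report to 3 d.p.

0.941

ΔQ_A = 2046 − 1529 = 517; ΔP_B = 75.34 − 55.26 = 20.08.
Midpoints: Q̄_A = 1787.5, P̄_B = 65.30.
ε = (ΔQ_A/Q̄_A)/(ΔP_B/P̄_B) = (517/1787.5)/(20.08/65.30) ≈ 0.941.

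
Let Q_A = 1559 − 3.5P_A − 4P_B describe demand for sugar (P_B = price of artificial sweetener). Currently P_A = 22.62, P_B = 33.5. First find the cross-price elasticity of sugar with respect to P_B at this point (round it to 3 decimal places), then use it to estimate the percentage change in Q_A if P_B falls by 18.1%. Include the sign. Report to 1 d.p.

1.8%

At P_A = 22.62, P_B = 33.5: Q_A = 1345.83.
∂Q_A/∂P_B = -4.
ε = (∂Q_A/∂P_B)(P_B/Q_A) = -4.0000 × 33.5/1345.83 ≈ -0.100.
%ΔQ_A ≈ ε × %ΔP_B = -0.100 × (-18.1%) = 1.8%.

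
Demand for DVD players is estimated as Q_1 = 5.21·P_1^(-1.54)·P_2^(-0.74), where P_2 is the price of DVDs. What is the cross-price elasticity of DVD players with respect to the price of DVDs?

-0.74

In a log-linear (constant-elasticity) demand function, the coefficient on the exponent of P_2 is the cross-price elasticity.
ε = -0.74. Negative, so DVD players and DVDs are complements.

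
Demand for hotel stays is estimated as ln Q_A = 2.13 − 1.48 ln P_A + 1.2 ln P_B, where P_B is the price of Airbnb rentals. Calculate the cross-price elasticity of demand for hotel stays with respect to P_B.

1.20

In a log-linear (constant-elasticity) demand function, the coefficient on ln P_B is the cross-price elasticity.
ε = 1.20. Positive, so hotel stays and Airbnb rentals are substitutes.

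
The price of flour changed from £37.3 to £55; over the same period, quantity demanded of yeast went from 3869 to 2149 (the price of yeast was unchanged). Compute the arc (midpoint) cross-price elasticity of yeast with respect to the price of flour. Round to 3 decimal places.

-1.490

ΔQ_A = 2149 − 3869 = -1720; ΔP_B = 55 − 37.3 = 17.7.
Midpoints: Q̄_A = 3009.0, P̄_B = 46.15.
ε = (ΔQ_A/Q̄_A)/(ΔP_B/P̄_B) = (-1720/3009.0)/(17.7/46.15) ≈ -1.490.
ε < 0: yeast and flour are complements.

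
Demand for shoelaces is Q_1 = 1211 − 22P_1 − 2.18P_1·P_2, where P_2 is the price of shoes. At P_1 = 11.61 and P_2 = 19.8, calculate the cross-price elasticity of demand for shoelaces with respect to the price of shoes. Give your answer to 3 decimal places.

At P_1 = 11.61 and P_2 = 19.8: Q_1 = 454.446.
∂Q_1/∂P_2 = -2.18P_1 = -2.18(11.61) = -25.3098.
ε = (∂Q_1/∂P_2)(P_2/Q_1) = -25.3098 × (19.8/454.446) ≈ -1.103.
ε < 0: complements.

-1.103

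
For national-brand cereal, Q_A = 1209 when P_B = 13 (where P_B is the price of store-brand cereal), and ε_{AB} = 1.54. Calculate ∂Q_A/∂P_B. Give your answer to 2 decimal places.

143.22

ε = (∂Q_A/∂P_B)·(P_B/Q_A) ⇒ ∂Q_A/∂P_B = ε·Q_A/P_B = 1.54 × 1209/13 ≈ 143.22.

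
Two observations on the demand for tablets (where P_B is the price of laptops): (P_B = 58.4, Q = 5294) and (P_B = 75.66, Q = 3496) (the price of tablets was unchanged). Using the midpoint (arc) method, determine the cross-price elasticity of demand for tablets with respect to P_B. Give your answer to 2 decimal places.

-1.59

ΔQ_A = 3496 − 5294 = -1798; ΔP_B = 75.66 − 58.4 = 17.26.
Midpoints: Q̄_A = 4395.0, P̄_B = 67.03.
ε = (ΔQ_A/Q̄_A)/(ΔP_B/P̄_B) = (-1798/4395.0)/(17.26/67.03) ≈ -1.59.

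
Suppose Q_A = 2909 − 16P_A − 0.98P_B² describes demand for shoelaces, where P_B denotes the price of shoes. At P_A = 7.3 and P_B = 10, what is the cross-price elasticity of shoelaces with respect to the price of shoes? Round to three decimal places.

At P_A = 7.3 and P_B = 10: Q_A = 2694.2.
∂Q_A/∂P_B = -1.96P_B = -1.96(10) = -19.6000.
ε = (∂Q_A/∂P_B)(P_B/Q_A) = -19.6000 × (10/2694.2) ≈ -0.073.

-0.073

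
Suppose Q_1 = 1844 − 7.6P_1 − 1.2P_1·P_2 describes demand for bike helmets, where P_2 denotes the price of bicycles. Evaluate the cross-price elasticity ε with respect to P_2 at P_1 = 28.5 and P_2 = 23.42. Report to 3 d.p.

At P_1 = 28.5 and P_2 = 23.42: Q_1 = 826.436.
∂Q_1/∂P_2 = -1.2P_1 = -1.2(28.5) = -34.2000.
ε = (∂Q_1/∂P_2)(P_2/Q_1) = -34.2000 × (23.42/826.436) ≈ -0.969.
ε < 0: complements.

-0.969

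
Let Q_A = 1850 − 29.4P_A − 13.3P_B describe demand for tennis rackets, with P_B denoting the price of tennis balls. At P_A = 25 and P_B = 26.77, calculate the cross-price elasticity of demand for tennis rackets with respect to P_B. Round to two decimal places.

-0.47

At P_A = 25 and P_B = 26.77: Q_A = 758.959.
∂Q_A/∂P_B = -13.3.
ε = (∂Q_A/∂P_B)(P_B/Q_A) = -13.3 × (26.77/758.959) ≈ -0.47.
Since ε < 0, tennis rackets and tennis balls are complements.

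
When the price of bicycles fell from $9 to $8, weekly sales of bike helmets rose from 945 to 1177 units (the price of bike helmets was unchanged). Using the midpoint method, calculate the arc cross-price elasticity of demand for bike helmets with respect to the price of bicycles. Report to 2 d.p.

-1.86

ΔQ_A = 1177 − 945 = 232; ΔP_B = 8 − 9 = -1.
Midpoints: Q̄_A = 1061.0, P̄_B = 8.50.
ε = (ΔQ_A/Q̄_A)/(ΔP_B/P̄_B) = (232/1061.0)/(-1/8.50) ≈ -1.86.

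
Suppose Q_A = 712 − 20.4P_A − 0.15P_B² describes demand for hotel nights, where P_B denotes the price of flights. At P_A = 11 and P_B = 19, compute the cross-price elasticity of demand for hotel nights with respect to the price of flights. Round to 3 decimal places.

-0.250

At P_A = 11 and P_B = 19: Q_A = 433.45.
∂Q_A/∂P_B = -0.3P_B = -0.3(19) = -5.7000.
ε = (∂Q_A/∂P_B)(P_B/Q_A) = -5.7000 × (19/433.45) ≈ -0.250.
ε < 0: complements.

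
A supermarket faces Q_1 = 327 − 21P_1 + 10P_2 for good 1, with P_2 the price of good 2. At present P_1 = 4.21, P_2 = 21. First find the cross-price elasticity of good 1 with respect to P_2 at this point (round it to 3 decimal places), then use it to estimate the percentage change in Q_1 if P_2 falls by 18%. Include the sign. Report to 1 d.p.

At P_1 = 4.21, P_2 = 21: Q_1 = 448.59.
∂Q_1/∂P_2 = 10.
ε = (∂Q_1/∂P_2)(P_2/Q_1) = 10.0000 × 21/448.59 ≈ 0.468.
%ΔQ_1 ≈ ε × %ΔP_2 = 0.468 × (-18%) = -8.4%.

-8.4%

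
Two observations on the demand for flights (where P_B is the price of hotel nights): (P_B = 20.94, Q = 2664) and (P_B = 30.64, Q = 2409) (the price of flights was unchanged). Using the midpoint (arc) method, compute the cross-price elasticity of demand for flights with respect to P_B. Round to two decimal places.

-0.27

ΔQ_A = 2409 − 2664 = -255; ΔP_B = 30.64 − 20.94 = 9.7.
Midpoints: Q̄_A = 2536.5, P̄_B = 25.79.
ε = (ΔQ_A/Q̄_A)/(ΔP_B/P̄_B) = (-255/2536.5)/(9.7/25.79) ≈ -0.27.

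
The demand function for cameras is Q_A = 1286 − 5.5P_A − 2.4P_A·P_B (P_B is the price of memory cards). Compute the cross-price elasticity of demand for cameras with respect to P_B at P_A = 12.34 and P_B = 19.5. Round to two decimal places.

At P_A = 12.34 and P_B = 19.5: Q_A = 640.618.
∂Q_A/∂P_B = -2.4P_A = -2.4(12.34) = -29.6160.
ε = (∂Q_A/∂P_B)(P_B/Q_A) = -29.6160 × (19.5/640.618) ≈ -0.90.

-0.90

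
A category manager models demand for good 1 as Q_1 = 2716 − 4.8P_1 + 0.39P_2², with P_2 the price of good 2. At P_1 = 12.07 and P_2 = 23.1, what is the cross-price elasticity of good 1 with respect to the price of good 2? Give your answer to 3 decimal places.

0.145

At P_1 = 12.07 and P_2 = 23.1: Q_1 = 2866.172.
∂Q_1/∂P_2 = 0.78P_2 = 0.78(23.1) = 18.0180.
ε = (∂Q_1/∂P_2)(P_2/Q_1) = 18.0180 × (23.1/2866.172) ≈ 0.145.
ε > 0: substitutes.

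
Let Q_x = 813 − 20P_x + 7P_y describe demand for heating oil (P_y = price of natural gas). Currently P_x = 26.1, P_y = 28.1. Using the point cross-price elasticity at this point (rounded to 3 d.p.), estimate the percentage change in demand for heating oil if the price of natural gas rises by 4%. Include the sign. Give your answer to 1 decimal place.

1.6%

At P_x = 26.1, P_y = 28.1: Q_x = 487.7.
∂Q_x/∂P_y = 7.
ε = (∂Q_x/∂P_y)(P_y/Q_x) = 7.0000 × 28.1/487.7 ≈ 0.403.
%ΔQ_x ≈ ε × %ΔP_y = 0.403 × (4%) = 1.6%.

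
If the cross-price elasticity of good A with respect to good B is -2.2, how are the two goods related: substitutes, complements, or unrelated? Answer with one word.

complements

ε = -2.2 < 0, so a higher price of good B lowers demand for good A: complements.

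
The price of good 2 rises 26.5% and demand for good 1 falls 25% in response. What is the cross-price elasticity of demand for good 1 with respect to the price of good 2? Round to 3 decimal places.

-0.943

ε = (%ΔQ of good 1) / (%ΔP of good 2) = (-25%) / (26.5%) ≈ -0.943.
Negative cross-price elasticity: complements.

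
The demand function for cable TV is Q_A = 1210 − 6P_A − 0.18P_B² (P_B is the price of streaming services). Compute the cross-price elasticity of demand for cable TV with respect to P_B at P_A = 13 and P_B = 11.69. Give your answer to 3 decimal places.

-0.044

At P_A = 13 and P_B = 11.69: Q_A = 1107.402.
∂Q_A/∂P_B = -0.36P_B = -0.36(11.69) = -4.2084.
ε = (∂Q_A/∂P_B)(P_B/Q_A) = -4.2084 × (11.69/1107.402) ≈ -0.044.
ε < 0: complements.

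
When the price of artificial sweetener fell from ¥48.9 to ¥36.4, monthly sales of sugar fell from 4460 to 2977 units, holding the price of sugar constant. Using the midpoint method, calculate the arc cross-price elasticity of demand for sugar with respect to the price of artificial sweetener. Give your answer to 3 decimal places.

ΔQ_A = 2977 − 4460 = -1483; ΔP_B = 36.4 − 48.9 = -12.5.
Midpoints: Q̄_A = 3718.5, P̄_B = 42.65.
ε = (ΔQ_A/Q̄_A)/(ΔP_B/P̄_B) = (-1483/3718.5)/(-12.5/42.65) ≈ 1.361.

1.361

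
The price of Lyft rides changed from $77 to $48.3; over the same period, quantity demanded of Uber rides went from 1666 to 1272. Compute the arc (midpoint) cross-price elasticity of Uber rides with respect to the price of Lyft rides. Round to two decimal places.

0.59

ΔQ_A = 1272 − 1666 = -394; ΔP_B = 48.3 − 77 = -28.7.
Midpoints: Q̄_A = 1469.0, P̄_B = 62.65.
ε = (ΔQ_A/Q̄_A)/(ΔP_B/P̄_B) = (-394/1469.0)/(-28.7/62.65) ≈ 0.59.
ε > 0: Uber rides and Lyft rides are substitutes.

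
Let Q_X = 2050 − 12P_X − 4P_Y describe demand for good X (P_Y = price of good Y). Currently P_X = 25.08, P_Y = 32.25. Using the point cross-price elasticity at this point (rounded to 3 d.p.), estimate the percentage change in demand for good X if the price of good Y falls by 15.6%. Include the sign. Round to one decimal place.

1.2%

At P_X = 25.08, P_Y = 32.25: Q_X = 1620.04.
∂Q_X/∂P_Y = -4.
ε = (∂Q_X/∂P_Y)(P_Y/Q_X) = -4.0000 × 32.25/1620.04 ≈ -0.080.
%ΔQ_X ≈ ε × %ΔP_Y = -0.080 × (-15.6%) = 1.2%.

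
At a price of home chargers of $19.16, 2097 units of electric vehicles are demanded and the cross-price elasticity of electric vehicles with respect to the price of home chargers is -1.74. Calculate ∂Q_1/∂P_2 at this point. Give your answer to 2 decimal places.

-190.44

ε = (∂Q_1/∂P_2)·(P_2/Q_1) ⇒ ∂Q_1/∂P_2 = ε·Q_1/P_2 = -1.74 × 2097/19.16 ≈ -190.44.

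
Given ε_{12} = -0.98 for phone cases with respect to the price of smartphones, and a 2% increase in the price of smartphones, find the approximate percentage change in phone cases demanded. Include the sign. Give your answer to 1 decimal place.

%ΔQ ≈ ε × %ΔP of smartphones = -0.98 × (2%) = -2.0%.

-2.0%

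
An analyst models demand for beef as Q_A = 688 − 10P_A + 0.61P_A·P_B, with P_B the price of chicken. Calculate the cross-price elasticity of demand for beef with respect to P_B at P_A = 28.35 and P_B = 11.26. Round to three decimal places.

0.325

At P_A = 28.35 and P_B = 11.26: Q_A = 599.225.
∂Q_A/∂P_B = 0.61P_A = 0.61(28.35) = 17.2935.
ε = (∂Q_A/∂P_B)(P_B/Q_A) = 17.2935 × (11.26/599.225) ≈ 0.325.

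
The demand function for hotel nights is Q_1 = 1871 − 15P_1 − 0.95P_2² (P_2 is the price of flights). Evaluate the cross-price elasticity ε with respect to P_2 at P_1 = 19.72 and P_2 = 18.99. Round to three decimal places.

-0.556

At P_1 = 19.72 and P_2 = 18.99: Q_1 = 1232.611.
∂Q_1/∂P_2 = -1.9P_2 = -1.9(18.99) = -36.0810.
ε = (∂Q_1/∂P_2)(P_2/Q_1) = -36.0810 × (18.99/1232.611) ≈ -0.556.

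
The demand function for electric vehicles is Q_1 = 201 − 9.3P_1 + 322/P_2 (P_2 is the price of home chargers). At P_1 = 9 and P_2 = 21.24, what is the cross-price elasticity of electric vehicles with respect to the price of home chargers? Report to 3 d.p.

At P_1 = 9 and P_2 = 21.24: Q_1 = 132.460.
∂Q_1/∂P_2 = −322/P_2² = -0.7138.
ε = (∂Q_1/∂P_2)(P_2/Q_1) = -0.7138 × (21.24/132.460) ≈ -0.114.
ε < 0: complements.

-0.114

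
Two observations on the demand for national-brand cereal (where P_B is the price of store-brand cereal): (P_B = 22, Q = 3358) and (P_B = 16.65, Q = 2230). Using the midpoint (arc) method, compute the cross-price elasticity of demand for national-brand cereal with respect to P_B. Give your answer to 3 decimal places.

1.458

ΔQ_A = 2230 − 3358 = -1128; ΔP_B = 16.65 − 22 = -5.35.
Midpoints: Q̄_A = 2794.0, P̄_B = 19.32.
ε = (ΔQ_A/Q̄_A)/(ΔP_B/P̄_B) = (-1128/2794.0)/(-5.35/19.32) ≈ 1.458.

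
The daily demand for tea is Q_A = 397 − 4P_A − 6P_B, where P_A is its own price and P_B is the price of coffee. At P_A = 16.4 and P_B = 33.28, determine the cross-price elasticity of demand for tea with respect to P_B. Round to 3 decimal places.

At P_A = 16.4 and P_B = 33.28: Q_A = 131.72.
∂Q_A/∂P_B = -6.
ε = (∂Q_A/∂P_B)(P_B/Q_A) = -6 × (33.28/131.72) ≈ -1.516.
Since ε < 0, tea and coffee are complements.

-1.516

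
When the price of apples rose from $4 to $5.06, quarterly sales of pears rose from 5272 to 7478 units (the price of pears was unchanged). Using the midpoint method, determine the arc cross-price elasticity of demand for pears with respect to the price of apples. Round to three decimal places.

1.479

ΔQ_A = 7478 − 5272 = 2206; ΔP_B = 5.06 − 4 = 1.06.
Midpoints: Q̄_A = 6375.0, P̄_B = 4.53.
ε = (ΔQ_A/Q̄_A)/(ΔP_B/P̄_B) = (2206/6375.0)/(1.06/4.53) ≈ 1.479.
ε > 0: pears and apples are substitutes.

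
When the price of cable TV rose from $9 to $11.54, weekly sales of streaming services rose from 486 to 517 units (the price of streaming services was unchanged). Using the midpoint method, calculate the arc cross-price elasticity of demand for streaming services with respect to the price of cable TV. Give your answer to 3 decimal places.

ΔQ_A = 517 − 486 = 31; ΔP_B = 11.54 − 9 = 2.54.
Midpoints: Q̄_A = 501.5, P̄_B = 10.27.
ε = (ΔQ_A/Q̄_A)/(ΔP_B/P̄_B) = (31/501.5)/(2.54/10.27) ≈ 0.250.
ε > 0: streaming services and cable TV are substitutes.

0.250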